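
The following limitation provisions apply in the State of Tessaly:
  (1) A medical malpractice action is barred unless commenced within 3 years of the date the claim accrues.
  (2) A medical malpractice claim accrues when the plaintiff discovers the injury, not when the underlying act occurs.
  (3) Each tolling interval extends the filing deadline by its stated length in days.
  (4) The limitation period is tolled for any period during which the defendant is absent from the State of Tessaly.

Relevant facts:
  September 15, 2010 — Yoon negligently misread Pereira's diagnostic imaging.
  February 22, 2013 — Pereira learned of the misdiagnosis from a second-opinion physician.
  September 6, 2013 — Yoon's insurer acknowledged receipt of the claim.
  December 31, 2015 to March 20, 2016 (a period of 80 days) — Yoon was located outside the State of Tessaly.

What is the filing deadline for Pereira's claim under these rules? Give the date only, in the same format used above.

May 12, 2016

Accrual is tied to discovery, so the period began on February 22, 2013 rather than on September 15, 2010 when the act occurred.
3 years from February 22, 2013 is February 22, 2016.
The period was tolled for 80 days by the defendant's absence from the jurisdiction (December 31, 2015 to March 20, 2016), pushing the deadline to May 12, 2016.
The other events in the timeline have no effect on the limitation period under the stated rules.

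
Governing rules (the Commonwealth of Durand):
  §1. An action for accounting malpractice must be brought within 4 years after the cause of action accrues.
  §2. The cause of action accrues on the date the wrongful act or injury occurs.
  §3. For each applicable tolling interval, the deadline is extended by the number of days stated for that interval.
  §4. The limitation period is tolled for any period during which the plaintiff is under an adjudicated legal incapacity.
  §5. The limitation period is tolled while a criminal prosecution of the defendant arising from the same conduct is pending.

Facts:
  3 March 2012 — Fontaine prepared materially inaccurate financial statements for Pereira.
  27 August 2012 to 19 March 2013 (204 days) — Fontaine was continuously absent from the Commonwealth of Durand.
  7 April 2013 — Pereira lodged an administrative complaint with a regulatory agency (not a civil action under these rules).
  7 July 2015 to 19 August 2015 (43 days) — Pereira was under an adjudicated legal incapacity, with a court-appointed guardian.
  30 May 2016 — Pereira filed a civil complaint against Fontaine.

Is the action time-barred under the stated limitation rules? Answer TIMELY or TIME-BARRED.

The cause of action accrued on 3 March 2012, the date of the act.
4 years from 3 March 2012 is 3 March 2016.
The plaintiff's legal incapacity from 7 July 2015 to 19 August 2015 tolled the period for 43 days, extending the deadline to 15 April 2016.
No stated provision tolls the period for the defendant's absence, so the interval from 27 August 2012 to 19 March 2013 has no effect on the deadline.
Nothing else in the chronology tolls or restarts the period.
Filing on 30 May 2016 missed the 15 April 2016 deadline — the action is time-barred.

TIME-BARRED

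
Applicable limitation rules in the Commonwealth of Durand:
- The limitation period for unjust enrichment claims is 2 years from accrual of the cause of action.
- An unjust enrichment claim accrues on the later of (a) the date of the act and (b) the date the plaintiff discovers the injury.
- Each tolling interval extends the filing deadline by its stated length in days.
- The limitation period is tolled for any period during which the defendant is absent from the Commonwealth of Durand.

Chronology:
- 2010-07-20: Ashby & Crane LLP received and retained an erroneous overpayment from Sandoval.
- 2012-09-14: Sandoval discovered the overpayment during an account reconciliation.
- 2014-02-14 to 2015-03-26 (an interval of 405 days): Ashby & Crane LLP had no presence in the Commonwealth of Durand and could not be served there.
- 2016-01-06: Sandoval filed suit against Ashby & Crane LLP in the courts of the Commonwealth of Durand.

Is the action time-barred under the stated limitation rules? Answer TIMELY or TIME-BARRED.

TIME-BARRED

Taking the later of the act (2010-07-20) and discovery (2012-09-14), the claim accrued on 2012-09-14.
Adding the 2 years base period to 2012-09-14 gives a deadline of 2014-09-14, before any tolling.
The period was tolled for 405 days by the defendant's absence from the jurisdiction (2014-02-14 to 2015-03-26), pushing the deadline to 2015-10-24.
Sandoval filed on 2016-01-06, after the 2015-10-24 deadline, so the action is time-barred.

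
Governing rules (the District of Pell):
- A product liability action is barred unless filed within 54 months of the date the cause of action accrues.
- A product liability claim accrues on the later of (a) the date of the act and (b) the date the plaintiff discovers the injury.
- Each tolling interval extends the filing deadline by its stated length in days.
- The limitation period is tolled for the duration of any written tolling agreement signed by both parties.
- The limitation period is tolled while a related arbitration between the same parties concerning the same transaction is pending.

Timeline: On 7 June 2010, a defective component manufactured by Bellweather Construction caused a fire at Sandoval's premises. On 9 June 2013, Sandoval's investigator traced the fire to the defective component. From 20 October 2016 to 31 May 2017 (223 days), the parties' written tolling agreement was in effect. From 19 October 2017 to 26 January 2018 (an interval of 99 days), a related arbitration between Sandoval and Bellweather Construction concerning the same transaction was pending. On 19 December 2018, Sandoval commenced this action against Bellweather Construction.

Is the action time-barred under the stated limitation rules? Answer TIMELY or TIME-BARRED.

Taking the later of the act (7 June 2010) and discovery (9 June 2013), the claim accrued on 9 June 2013.
The untolled deadline — 54 months after 9 June 2013 — is 9 December 2017.
The period was tolled for 223 days by the written tolling agreement (20 October 2016 to 31 May 2017), pushing the deadline to 20 July 2018.
The period was tolled for 99 days by the pending related arbitration (19 October 2017 to 26 January 2018), pushing the deadline to 27 October 2018.
Filing on 19 December 2018 missed the 27 October 2018 deadline — the action is time-barred.

TIME-BARRED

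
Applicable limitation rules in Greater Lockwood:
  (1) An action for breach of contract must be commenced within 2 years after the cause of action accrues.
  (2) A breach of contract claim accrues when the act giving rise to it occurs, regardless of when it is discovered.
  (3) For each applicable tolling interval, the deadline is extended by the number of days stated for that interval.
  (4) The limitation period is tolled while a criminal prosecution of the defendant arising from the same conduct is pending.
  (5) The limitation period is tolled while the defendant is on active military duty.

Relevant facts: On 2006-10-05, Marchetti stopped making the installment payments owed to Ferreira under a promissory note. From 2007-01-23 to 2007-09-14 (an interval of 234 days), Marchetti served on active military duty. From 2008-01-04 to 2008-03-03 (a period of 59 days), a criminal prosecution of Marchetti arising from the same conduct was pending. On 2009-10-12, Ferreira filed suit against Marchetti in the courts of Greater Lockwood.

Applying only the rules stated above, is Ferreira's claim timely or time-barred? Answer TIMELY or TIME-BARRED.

TIME-BARRED

The cause of action accrued on 2006-10-05, the date of the act.
The untolled deadline — 2 years after 2006-10-05 — is 2008-10-05.
The period was tolled for 234 days by the defendant's active military service (2007-01-23 to 2007-09-14), pushing the deadline to 2009-05-27.
The period was tolled for 59 days by the pending criminal prosecution (2008-01-04 to 2008-03-03), pushing the deadline to 2009-07-25.
Ferreira filed on 2009-10-12, after the 2009-07-25 deadline, so the action is time-barred.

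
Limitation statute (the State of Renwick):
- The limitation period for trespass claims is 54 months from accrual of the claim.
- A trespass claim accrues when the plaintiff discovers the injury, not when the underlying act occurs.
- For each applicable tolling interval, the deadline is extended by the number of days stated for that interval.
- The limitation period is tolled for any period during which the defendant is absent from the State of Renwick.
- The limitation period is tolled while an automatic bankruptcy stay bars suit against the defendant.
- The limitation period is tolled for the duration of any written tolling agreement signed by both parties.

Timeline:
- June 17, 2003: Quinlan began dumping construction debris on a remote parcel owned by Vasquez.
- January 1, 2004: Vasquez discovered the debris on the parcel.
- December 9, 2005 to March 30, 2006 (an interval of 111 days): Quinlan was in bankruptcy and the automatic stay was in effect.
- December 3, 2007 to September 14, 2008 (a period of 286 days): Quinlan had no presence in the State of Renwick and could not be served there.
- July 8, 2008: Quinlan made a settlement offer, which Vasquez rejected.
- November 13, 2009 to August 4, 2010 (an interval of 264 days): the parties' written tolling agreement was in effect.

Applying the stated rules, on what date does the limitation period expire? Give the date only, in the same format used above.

August 2, 2009

Accrual is tied to discovery, so the period began on January 1, 2004 rather than on June 17, 2003 when the act occurred.
54 months from January 1, 2004 is July 1, 2008.
The period was tolled for 111 days by the automatic bankruptcy stay (December 9, 2005 to March 30, 2006), pushing the deadline to October 20, 2008.
The defendant's absence from the jurisdiction from December 3, 2007 to September 14, 2008 tolled the period for 286 days, extending the deadline to August 2, 2009.
By the time the written tolling agreement began on November 13, 2009, the limitation period had already expired on August 2, 2009; that interval cannot revive it.
None of the other events listed affects the running of the period under the stated rules.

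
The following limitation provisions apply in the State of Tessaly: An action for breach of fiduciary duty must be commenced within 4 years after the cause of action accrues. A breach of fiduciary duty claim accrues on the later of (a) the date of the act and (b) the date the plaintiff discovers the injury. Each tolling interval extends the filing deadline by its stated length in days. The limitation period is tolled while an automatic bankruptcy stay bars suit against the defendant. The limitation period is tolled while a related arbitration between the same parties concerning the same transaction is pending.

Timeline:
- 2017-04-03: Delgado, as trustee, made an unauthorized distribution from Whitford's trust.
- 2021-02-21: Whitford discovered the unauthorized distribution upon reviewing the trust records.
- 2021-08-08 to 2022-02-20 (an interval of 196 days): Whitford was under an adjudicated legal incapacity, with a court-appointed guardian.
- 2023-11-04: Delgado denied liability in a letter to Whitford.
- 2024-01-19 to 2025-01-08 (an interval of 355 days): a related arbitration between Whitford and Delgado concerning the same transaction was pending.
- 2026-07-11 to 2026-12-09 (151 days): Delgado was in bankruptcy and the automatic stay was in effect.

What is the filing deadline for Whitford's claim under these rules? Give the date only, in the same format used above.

Taking the later of the act (2017-04-03) and discovery (2021-02-21), the claim accrued on 2021-02-21.
Adding the 4 years base period to 2021-02-21 gives a deadline of 2025-02-21, before any tolling.
The period was tolled for 355 days by the pending related arbitration (2024-01-19 to 2025-01-08), pushing the deadline to 2026-02-11.
The automatic bankruptcy stay from 2026-07-11 to 2026-12-09 began after the period had already run on 2026-02-11, so it has no tolling effect.
The plaintiff's legal incapacity from 2021-08-08 to 2022-02-20 does not toll the period, because no stated rule makes the plaintiff's incapacity a tolling event.
None of the other events listed affects the running of the period under the stated rules.

2026-02-11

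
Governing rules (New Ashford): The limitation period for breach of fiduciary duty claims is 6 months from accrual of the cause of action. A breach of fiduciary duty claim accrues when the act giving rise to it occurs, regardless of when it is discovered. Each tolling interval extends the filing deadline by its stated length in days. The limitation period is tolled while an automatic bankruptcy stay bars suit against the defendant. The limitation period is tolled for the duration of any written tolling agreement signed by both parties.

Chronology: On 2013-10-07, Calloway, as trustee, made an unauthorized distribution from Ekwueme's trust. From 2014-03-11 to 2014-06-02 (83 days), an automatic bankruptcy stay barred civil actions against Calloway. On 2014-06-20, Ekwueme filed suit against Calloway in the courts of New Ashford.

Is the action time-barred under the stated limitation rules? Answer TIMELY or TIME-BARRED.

The claim accrued on 2013-10-07, when the wrongful act occurred.
6 months from 2013-10-07 is 2014-04-07.
Because the automatic bankruptcy stay ran from 2014-03-11 to 2014-06-02, the deadline is extended by 83 days to 2014-06-29.
Filing on 2014-06-20 beat the 2014-06-29 deadline — the action is timely.

TIMELY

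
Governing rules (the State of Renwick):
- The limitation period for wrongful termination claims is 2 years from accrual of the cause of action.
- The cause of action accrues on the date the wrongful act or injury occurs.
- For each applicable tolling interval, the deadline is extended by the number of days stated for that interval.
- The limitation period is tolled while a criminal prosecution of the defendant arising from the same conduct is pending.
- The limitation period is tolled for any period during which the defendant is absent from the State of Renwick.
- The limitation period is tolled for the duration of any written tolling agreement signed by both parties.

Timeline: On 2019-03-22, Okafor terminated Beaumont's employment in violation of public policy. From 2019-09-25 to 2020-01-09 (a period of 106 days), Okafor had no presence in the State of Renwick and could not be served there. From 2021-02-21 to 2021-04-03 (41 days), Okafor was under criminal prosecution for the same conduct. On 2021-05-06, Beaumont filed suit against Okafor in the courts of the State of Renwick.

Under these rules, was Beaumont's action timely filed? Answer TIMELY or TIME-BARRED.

TIMELY

The claim accrued on 2019-03-22, when the wrongful act occurred.
Adding the 2 years base period to 2019-03-22 gives a deadline of 2021-03-22, before any tolling.
Because the defendant's absence from the jurisdiction ran from 2019-09-25 to 2020-01-09, the deadline is extended by 106 days to 2021-07-06.
The pending criminal prosecution from 2021-02-21 to 2021-04-03 tolled the period for 41 days, extending the deadline to 2021-08-16.
The 2021-05-06 filing precedes the 2021-08-16 deadline; the claim is timely.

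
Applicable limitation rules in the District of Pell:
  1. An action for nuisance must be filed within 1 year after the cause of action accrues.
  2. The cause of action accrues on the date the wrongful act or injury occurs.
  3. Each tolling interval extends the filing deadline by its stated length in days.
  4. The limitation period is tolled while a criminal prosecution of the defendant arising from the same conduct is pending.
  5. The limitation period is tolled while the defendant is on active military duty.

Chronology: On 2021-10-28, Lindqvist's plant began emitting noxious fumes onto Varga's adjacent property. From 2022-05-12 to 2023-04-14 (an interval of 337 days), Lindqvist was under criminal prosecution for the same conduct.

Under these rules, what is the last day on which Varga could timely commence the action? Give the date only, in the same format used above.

The claim accrued on 2021-10-28, when the wrongful act occurred.
The untolled deadline — 1 year after 2021-10-28 — is 2022-10-28.
Because the pending criminal prosecution ran from 2022-05-12 to 2023-04-14, the deadline is extended by 337 days to 2023-09-30.

2023-09-30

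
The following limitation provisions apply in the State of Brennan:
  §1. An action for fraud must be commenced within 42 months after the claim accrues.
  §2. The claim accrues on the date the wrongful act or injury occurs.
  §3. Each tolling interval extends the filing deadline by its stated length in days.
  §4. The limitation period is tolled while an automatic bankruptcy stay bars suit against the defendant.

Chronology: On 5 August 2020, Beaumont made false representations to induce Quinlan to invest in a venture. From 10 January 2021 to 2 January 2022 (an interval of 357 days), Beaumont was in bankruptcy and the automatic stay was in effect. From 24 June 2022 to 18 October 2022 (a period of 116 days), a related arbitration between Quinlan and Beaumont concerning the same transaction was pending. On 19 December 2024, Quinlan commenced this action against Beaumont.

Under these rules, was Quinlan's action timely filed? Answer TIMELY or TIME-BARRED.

TIMELY

The claim accrued on 5 August 2020, the date of the act.
The untolled deadline — 42 months after 5 August 2020 — is 5 February 2024.
Because the automatic bankruptcy stay ran from 10 January 2021 to 2 January 2022, the deadline is extended by 357 days to 27 January 2025.
The pending related arbitration from 24 June 2022 to 18 October 2022 does not toll the period, because no stated rule makes a pending arbitration a tolling event.
The 19 December 2024 filing precedes the 27 January 2025 deadline; the claim is timely.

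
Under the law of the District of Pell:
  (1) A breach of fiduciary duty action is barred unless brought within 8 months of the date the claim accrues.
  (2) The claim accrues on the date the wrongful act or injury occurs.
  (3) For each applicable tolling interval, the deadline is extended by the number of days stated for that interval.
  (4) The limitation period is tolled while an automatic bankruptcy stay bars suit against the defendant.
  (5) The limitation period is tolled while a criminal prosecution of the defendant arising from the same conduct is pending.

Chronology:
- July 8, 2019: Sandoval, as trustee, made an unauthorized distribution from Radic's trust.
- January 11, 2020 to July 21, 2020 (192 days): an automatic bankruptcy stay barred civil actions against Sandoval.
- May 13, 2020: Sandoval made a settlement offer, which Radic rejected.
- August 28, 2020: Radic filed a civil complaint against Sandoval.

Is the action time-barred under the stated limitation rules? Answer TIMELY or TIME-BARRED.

TIMELY

The claim accrued on July 8, 2019, the date of the act.
Adding the 8 months base period to July 8, 2019 gives a deadline of March 8, 2020, before any tolling.
Because the automatic bankruptcy stay ran from January 11, 2020 to July 21, 2020, the deadline is extended by 192 days to September 16, 2020.
None of the other events listed affects the running of the period under the stated rules.
Filing on August 28, 2020 beat the September 16, 2020 deadline — the action is timely.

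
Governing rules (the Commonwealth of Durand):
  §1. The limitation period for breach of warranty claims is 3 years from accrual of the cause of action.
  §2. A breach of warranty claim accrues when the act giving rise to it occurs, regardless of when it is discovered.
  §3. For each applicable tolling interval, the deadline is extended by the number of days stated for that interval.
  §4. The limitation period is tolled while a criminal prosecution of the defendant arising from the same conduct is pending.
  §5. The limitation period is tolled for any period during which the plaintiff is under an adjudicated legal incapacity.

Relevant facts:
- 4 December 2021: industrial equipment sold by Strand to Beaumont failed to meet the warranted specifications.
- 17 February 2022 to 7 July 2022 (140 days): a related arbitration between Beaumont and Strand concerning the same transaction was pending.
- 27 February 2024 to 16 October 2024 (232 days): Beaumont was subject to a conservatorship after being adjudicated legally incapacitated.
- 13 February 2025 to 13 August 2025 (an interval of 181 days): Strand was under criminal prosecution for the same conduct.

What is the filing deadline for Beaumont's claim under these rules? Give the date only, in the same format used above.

The limitation period began to run on 4 December 2021.
3 years from 4 December 2021 is 4 December 2024.
The period was tolled for 232 days by the plaintiff's legal incapacity (27 February 2024 to 16 October 2024), pushing the deadline to 24 July 2025.
Because the pending criminal prosecution ran from 13 February 2025 to 13 August 2025, the deadline is extended by 181 days to 21 January 2026.
Although a pending arbitration ran from 17 February 2022 to 7 July 2022, the stated rules do not make that a tolling event, so it is disregarded.

21 January 2026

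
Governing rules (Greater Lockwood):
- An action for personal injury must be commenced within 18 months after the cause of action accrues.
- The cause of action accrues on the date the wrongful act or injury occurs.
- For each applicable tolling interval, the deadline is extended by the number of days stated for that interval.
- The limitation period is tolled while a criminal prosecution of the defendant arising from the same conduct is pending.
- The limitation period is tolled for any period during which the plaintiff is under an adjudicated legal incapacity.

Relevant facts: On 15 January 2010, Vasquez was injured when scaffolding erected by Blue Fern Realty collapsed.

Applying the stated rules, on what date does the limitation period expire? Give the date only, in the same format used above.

The cause of action accrued on 15 January 2010, the date of the act.
18 months from 15 January 2010 is 15 July 2011.

15 July 2011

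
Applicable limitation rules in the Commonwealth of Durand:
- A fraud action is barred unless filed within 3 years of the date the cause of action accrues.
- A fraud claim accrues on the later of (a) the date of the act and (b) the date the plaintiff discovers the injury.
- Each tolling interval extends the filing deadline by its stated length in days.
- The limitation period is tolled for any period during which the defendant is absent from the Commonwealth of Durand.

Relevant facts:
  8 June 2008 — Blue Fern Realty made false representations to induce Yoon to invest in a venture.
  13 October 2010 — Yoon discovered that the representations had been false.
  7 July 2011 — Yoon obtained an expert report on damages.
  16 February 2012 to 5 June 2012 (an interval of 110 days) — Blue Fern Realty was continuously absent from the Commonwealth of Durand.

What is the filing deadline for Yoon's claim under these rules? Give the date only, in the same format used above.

31 January 2014

The claim accrued on 13 October 2010 — the later of the 8 June 2008 act and the 13 October 2010 discovery.
Adding the 3 years base period to 13 October 2010 gives a deadline of 13 October 2013, before any tolling.
The period was tolled for 110 days by the defendant's absence from the jurisdiction (16 February 2012 to 5 June 2012), pushing the deadline to 31 January 2014.
Nothing else in the chronology tolls or restarts the period.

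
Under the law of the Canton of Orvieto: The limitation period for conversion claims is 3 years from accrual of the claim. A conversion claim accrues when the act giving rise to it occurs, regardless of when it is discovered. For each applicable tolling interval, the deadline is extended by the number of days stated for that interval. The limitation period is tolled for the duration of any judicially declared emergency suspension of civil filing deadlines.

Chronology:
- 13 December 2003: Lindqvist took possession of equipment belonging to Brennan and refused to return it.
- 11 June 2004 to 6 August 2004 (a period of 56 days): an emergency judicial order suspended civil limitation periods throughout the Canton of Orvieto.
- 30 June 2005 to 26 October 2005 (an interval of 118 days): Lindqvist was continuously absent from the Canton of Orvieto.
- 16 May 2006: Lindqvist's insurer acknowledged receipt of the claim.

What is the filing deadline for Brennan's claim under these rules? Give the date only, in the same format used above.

The claim accrued on 13 December 2003, when the wrongful act occurred.
The untolled deadline — 3 years after 13 December 2003 — is 13 December 2006.
The period was tolled for 56 days by the emergency suspension of filing deadlines (11 June 2004 to 6 August 2004), pushing the deadline to 7 February 2007.
The defendant's absence from the jurisdiction from 30 June 2005 to 26 October 2005 does not toll the period, because no stated rule makes the defendant's absence a tolling event.
None of the other events listed affects the running of the period under the stated rules.

7 February 2007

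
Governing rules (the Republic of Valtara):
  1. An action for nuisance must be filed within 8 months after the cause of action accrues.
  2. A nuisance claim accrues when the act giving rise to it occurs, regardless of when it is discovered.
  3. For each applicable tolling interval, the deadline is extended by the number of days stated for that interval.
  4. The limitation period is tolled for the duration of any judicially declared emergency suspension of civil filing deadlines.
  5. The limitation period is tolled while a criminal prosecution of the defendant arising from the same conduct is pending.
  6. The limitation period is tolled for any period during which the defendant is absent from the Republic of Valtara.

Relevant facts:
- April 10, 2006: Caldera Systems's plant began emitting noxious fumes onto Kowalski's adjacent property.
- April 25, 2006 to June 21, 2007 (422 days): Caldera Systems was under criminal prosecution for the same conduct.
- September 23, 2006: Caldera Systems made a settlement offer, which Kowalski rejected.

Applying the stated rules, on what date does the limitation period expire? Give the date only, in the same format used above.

The limitation period began to run on April 10, 2006.
Adding the 8 months base period to April 10, 2006 gives a deadline of December 10, 2006, before any tolling.
The pending criminal prosecution from April 25, 2006 to June 21, 2007 tolled the period for 422 days, extending the deadline to February 5, 2008.
None of the other events listed affects the running of the period under the stated rules.

February 5, 2008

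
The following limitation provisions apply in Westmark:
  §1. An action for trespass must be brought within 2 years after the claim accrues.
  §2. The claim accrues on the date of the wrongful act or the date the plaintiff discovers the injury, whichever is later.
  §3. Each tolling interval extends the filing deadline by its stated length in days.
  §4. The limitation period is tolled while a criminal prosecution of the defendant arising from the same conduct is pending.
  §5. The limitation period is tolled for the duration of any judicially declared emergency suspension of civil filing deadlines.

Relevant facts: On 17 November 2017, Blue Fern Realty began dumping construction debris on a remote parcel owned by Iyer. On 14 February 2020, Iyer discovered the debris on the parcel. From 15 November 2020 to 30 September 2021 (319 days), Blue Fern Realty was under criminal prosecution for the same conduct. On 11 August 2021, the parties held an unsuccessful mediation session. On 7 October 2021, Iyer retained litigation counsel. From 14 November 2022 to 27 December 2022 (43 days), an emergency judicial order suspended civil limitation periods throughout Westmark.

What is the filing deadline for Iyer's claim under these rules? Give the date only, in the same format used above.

Taking the later of the act (17 November 2017) and discovery (14 February 2020), the claim accrued on 14 February 2020.
The untolled deadline — 2 years after 14 February 2020 — is 14 February 2022.
The period was tolled for 319 days by the pending criminal prosecution (15 November 2020 to 30 September 2021), pushing the deadline to 30 December 2022.
Because the emergency suspension of filing deadlines ran from 14 November 2022 to 27 December 2022, the deadline is extended by 43 days to 11 February 2023.
The other events in the timeline have no effect on the limitation period under the stated rules.

11 February 2023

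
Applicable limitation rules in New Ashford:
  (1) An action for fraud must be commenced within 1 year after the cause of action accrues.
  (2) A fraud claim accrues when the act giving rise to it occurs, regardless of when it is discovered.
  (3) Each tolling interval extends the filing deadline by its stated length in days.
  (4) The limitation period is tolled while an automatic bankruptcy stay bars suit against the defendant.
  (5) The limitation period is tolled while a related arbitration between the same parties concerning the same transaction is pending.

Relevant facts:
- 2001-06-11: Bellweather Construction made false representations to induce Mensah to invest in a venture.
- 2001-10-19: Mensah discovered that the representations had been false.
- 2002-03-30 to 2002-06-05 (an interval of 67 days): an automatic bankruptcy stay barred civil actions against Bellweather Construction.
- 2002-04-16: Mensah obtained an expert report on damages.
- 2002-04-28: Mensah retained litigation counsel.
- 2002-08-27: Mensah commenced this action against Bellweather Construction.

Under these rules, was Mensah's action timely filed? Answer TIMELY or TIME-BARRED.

TIME-BARRED

The claim accrued on 2001-06-11, when the wrongful act occurred; under the stated occurrence rule the 2001-10-19 discovery does not delay accrual.
Adding the 1 year base period to 2001-06-11 gives a deadline of 2002-06-11, before any tolling.
The automatic bankruptcy stay from 2002-03-30 to 2002-06-05 tolled the period for 67 days, extending the deadline to 2002-08-17.
The other events in the timeline have no effect on the limitation period under the stated rules.
Filing on 2002-08-27 missed the 2002-08-17 deadline — the action is time-barred.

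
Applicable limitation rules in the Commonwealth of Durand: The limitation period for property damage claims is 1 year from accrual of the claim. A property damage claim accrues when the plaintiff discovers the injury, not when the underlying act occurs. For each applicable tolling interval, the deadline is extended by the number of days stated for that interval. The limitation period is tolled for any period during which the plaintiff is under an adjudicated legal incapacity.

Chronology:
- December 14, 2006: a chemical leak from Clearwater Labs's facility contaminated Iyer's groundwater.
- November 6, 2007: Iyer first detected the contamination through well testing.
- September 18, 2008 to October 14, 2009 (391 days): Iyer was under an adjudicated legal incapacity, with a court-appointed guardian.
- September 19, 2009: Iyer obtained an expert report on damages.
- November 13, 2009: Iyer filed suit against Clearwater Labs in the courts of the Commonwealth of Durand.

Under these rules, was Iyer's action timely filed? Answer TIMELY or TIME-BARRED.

Accrual is tied to discovery, so the period began on November 6, 2007 rather than on December 14, 2006 when the act occurred.
Adding the 1 year base period to November 6, 2007 gives a deadline of November 6, 2008, before any tolling.
The period was tolled for 391 days by the plaintiff's legal incapacity (September 18, 2008 to October 14, 2009), pushing the deadline to December 2, 2009.
Nothing else in the chronology tolls or restarts the period.
Iyer filed on November 13, 2009, before the December 2, 2009 deadline, so the action is timely.

TIMELY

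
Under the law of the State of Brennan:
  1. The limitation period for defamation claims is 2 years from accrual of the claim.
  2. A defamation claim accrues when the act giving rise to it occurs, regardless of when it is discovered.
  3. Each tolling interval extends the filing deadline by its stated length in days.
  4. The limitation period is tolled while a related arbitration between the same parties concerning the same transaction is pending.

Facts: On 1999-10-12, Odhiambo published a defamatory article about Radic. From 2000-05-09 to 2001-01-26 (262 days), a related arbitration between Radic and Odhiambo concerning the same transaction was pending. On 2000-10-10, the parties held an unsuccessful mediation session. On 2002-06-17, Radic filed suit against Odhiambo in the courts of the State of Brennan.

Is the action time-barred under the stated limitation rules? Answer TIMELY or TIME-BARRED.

The limitation period began to run on 1999-10-12.
2 years from 1999-10-12 is 2001-10-12.
The pending related arbitration from 2000-05-09 to 2001-01-26 tolled the period for 262 days, extending the deadline to 2002-07-01.
The other events in the timeline have no effect on the limitation period under the stated rules.
Radic filed on 2002-06-17, before the 2002-07-01 deadline, so the action is timely.

TIMELY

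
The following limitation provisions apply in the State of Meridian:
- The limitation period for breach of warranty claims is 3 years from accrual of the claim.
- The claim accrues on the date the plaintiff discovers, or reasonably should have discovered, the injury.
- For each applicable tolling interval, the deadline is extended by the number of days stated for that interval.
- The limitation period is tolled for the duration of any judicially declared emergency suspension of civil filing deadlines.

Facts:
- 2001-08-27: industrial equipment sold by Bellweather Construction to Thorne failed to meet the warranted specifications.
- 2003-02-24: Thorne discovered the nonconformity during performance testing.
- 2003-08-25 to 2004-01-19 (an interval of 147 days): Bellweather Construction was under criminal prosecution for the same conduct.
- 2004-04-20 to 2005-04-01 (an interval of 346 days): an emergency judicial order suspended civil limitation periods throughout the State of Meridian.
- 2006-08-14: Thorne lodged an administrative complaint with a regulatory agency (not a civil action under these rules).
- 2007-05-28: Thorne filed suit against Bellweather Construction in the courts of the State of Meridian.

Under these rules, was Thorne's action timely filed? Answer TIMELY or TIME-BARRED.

TIME-BARRED

Accrual is tied to discovery, so the period began on 2003-02-24 rather than on 2001-08-27 when the act occurred.
3 years from 2003-02-24 is 2006-02-24.
Because the emergency suspension of filing deadlines ran from 2004-04-20 to 2005-04-01, the deadline is extended by 346 days to 2007-02-05.
No stated provision tolls the period for a criminal prosecution, so the interval from 2003-08-25 to 2004-01-19 has no effect on the deadline.
None of the other events listed affects the running of the period under the stated rules.
Thorne filed on 2007-05-28, after the 2007-02-05 deadline, so the action is time-barred.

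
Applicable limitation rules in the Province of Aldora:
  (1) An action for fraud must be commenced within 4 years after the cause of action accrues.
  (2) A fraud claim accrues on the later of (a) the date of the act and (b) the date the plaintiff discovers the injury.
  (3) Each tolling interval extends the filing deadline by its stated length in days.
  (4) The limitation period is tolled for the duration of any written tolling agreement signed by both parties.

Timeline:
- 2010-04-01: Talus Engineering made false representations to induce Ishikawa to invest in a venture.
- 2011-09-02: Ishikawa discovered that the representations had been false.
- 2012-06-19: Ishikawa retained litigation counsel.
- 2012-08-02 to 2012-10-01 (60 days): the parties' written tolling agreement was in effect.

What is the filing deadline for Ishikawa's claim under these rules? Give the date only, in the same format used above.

Taking the later of the act (2010-04-01) and discovery (2011-09-02), the claim accrued on 2011-09-02.
Adding the 4 years base period to 2011-09-02 gives a deadline of 2015-09-02, before any tolling.
The period was tolled for 60 days by the written tolling agreement (2012-08-02 to 2012-10-01), pushing the deadline to 2015-11-01.
The other events in the timeline have no effect on the limitation period under the stated rules.

2015-11-01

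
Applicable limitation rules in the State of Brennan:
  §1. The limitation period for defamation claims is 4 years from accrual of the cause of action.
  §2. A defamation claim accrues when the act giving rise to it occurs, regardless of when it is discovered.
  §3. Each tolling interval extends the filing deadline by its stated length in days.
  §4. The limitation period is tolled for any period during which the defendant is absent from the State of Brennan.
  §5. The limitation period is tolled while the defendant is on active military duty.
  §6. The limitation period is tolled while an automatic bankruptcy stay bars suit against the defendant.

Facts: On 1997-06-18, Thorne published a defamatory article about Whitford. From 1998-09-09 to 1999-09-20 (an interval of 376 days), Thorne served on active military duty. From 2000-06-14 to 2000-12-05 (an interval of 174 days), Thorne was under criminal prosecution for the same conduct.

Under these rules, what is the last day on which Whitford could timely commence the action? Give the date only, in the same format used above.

2002-06-29

The cause of action accrued on 1997-06-18, the date of the act.
The untolled deadline — 4 years after 1997-06-18 — is 2001-06-18.
Because the defendant's active military service ran from 1998-09-09 to 1999-09-20, the deadline is extended by 376 days to 2002-06-29.
The pending criminal prosecution from 2000-06-14 to 2000-12-05 does not toll the period, because no stated rule makes a criminal prosecution a tolling event.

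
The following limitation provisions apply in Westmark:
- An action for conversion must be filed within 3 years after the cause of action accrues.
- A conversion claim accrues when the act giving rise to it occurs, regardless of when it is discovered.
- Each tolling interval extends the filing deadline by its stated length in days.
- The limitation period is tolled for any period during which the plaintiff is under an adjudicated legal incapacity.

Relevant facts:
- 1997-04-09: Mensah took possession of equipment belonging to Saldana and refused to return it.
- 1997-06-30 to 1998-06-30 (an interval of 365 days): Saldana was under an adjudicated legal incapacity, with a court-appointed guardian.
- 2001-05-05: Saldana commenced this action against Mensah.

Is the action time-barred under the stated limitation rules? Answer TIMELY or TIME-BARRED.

TIME-BARRED

The cause of action accrued on 1997-04-09, the date of the act.
The untolled deadline — 3 years after 1997-04-09 — is 2000-04-09.
Because the plaintiff's legal incapacity ran from 1997-06-30 to 1998-06-30, the deadline is extended by 365 days to 2001-04-09.
Saldana filed on 2001-05-05, after the 2001-04-09 deadline, so the action is time-barred.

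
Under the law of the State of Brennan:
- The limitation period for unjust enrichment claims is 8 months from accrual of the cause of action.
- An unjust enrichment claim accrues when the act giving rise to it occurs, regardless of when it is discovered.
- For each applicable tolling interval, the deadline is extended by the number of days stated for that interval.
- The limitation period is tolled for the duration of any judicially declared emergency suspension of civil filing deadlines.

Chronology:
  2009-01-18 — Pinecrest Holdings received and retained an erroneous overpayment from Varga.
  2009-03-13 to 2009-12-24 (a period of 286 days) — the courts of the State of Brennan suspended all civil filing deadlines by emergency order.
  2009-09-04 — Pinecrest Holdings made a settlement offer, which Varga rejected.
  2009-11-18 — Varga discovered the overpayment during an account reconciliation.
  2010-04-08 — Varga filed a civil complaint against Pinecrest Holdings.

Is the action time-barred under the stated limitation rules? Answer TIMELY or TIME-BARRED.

The claim accrued on 2009-01-18, when the wrongful act occurred; under the stated occurrence rule the 2009-11-18 discovery does not delay accrual.
8 months from 2009-01-18 is 2009-09-18.
Because the emergency suspension of filing deadlines ran from 2009-03-13 to 2009-12-24, the deadline is extended by 286 days to 2010-07-01.
None of the other events listed affects the running of the period under the stated rules.
Varga filed on 2010-04-08, before the 2010-07-01 deadline, so the action is timely.

TIMELY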